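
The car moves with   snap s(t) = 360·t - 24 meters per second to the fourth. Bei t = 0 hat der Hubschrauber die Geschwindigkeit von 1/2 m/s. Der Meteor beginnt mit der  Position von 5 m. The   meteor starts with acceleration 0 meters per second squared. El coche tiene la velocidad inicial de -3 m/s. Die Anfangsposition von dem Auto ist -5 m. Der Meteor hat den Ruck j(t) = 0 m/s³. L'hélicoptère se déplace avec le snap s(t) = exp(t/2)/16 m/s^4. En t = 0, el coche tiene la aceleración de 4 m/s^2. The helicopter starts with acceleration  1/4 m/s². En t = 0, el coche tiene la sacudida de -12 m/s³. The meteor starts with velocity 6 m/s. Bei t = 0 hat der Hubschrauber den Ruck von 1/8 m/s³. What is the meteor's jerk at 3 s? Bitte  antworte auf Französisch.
Nous avons le jerk j(t) = 0. En substituant t = 3: j(3) = 0.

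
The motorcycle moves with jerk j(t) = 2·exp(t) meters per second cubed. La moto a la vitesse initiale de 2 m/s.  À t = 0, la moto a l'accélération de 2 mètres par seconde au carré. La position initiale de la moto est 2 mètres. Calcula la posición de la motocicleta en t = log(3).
Debemos encontrar la antiderivada de nuestra ecuación de la sacudida j(t) = 2·exp(t) 3 veces. La integral de la sacudida es la aceleración. Usando a(0) = 2, obtenemos a(t) = 2·exp(t). La integral de la aceleración es la velocidad. Usando v(0) = 2, obtenemos v(t) = 2·exp(t). La integral de la velocidad, con x(0) = 2, da la posición: x(t) = 2·exp(t). Usando x(t) = 2·exp(t) y sustituyendo t = log(3), encontramos x = 6.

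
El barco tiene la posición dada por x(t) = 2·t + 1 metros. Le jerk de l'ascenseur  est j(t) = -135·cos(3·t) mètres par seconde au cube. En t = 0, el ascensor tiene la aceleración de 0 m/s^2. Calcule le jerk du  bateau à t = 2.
Nous devons dériver notre équation de la position x(t) = 2·t + 1 3 fois. La dérivée de la position donne la vitesse: v(t) = 2. En dérivant la vitesse, nous obtenons l'accélération: a(t) = 0. En prenant d/dt de a(t), nous trouvons j(t) = 0. En utilisant j(t) = 0 et en substituant t = 2, nous trouvons j = 0.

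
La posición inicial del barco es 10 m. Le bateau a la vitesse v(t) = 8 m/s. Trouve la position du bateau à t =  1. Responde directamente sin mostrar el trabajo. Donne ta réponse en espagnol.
La respuesta es 18.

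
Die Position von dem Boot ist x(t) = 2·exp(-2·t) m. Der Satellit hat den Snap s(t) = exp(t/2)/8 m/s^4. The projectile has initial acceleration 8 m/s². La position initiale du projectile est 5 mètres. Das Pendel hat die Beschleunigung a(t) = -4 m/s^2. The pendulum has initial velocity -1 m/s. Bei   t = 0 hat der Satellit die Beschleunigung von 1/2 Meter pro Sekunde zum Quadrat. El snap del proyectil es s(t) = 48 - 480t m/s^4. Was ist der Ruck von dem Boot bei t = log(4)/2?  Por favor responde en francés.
En partant de la position x(t) = 2·exp(-2·t), nous prenons 3 dérivées. En dérivant la position, nous obtenons la vitesse: v(t) = -4·exp(-2·t). En prenant d/dt de v(t), nous trouvons a(t) = 8·exp(-2·t). La dérivée de l'accélération donne le jerk: j(t) = -16·exp(-2·t). De l'équation du jerk j(t) = -16·exp(-2·t), nous substituons t = log(4)/2 pour obtenir j = -4.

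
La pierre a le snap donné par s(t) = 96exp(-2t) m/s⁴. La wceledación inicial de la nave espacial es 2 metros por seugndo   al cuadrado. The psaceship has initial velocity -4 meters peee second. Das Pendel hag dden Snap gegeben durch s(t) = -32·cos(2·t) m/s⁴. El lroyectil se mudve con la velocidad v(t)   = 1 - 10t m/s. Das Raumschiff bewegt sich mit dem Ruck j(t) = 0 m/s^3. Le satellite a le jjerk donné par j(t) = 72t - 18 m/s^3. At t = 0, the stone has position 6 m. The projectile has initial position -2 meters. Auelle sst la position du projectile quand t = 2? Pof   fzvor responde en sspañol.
Para resolver esto, necesitamos tomar 1 antiderivada de nuestra ecuación de la velocidad v(t) = 1 - 10·t. Integrando la velocidad y usando la condición inicial x(0) = -2, obtenemos x(t) = -5·t^2 + t - 2. De la ecuación de la posición x(t) = -5·t^2 + t - 2, sustituimos t = 2 para obtener x = -20.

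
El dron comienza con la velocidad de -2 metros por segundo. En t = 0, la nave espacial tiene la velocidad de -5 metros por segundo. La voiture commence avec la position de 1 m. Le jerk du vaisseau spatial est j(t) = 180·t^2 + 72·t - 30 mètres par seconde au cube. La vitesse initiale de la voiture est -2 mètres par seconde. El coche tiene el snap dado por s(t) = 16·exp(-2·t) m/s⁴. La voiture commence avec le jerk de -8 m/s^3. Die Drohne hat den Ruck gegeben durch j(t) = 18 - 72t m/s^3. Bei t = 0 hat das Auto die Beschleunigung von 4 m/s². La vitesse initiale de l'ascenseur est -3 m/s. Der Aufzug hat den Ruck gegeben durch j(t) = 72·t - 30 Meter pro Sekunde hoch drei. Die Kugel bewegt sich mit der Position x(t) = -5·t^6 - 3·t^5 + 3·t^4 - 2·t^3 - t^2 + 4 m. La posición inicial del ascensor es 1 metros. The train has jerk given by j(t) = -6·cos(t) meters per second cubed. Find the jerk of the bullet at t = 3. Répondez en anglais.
To solve this, we need to take 3 derivatives of our position equation x(t) = -5·t^6 - 3·t^5 + 3·t^4 - 2·t^3 - t^2 + 4. The derivative of position gives velocity: v(t) = -30·t^5 - 15·t^4 + 12·t^3 - 6·t^2 - 2·t. Taking d/dt of v(t), we find a(t) = -150·t^4 - 60·t^3 + 36·t^2 - 12·t - 2. Differentiating acceleration, we get jerk: j(t) = -600·t^3 - 180·t^2 + 72·t - 12. We have jerk j(t) = -600·t^3 - 180·t^2 + 72·t - 12. Substituting t = 3: j(3) = -17616.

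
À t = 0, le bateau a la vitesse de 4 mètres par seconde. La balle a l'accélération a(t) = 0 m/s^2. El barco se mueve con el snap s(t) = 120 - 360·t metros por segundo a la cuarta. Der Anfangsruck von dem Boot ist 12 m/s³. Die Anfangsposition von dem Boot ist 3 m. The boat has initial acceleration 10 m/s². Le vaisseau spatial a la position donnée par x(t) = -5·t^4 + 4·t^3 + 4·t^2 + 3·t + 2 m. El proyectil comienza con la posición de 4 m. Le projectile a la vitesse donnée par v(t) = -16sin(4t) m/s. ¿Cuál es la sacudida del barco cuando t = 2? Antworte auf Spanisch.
Para resolver esto, necesitamos tomar 1 integral de nuestra ecuación del snap s(t) = 120 - 360·t. La integral del snap, con j(0) = 12, da la sacudida: j(t) = -180·t^2 + 120·t + 12. De la ecuación de la sacudida j(t) = -180·t^2 + 120·t + 12, sustituimos t = 2 para obtener j = -468.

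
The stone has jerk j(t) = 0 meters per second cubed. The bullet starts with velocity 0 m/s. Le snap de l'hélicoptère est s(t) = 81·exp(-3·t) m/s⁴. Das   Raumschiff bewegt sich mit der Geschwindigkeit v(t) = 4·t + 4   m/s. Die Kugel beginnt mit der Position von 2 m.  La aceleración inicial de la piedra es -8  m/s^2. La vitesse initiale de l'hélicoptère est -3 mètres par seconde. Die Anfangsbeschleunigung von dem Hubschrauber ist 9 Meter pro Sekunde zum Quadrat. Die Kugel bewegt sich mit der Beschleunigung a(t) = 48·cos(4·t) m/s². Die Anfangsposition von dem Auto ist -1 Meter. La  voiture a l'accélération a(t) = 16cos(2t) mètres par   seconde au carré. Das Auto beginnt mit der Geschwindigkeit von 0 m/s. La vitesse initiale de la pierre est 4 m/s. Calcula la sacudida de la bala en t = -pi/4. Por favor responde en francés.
Pour résoudre ceci, nous devons prendre 1 dérivée de notre équation de l'accélération a(t) = 48·cos(4·t). En dérivant l'accélération, nous obtenons le jerk: j(t) = -192·sin(4·t). Nous avons le jerk j(t) = -192·sin(4·t). En substituant t = -pi/4: j(-pi/4) = 0.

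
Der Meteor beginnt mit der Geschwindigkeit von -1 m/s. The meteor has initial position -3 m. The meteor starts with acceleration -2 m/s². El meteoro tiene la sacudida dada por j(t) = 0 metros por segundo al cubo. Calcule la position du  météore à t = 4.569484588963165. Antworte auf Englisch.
Starting from jerk j(t) = 0, we take 3 antiderivatives. Taking ∫j(t)dt and applying a(0) = -2, we find a(t) = -2. The integral of acceleration, with v(0) = -1, gives velocity: v(t) = -2·t - 1. Integrating velocity and using the initial condition x(0) = -3, we get x(t) = -t^2 - t - 3. Using x(t) = -t^2 - t - 3 and substituting t = 4.569484588963165, we find x = -28.4496739977350.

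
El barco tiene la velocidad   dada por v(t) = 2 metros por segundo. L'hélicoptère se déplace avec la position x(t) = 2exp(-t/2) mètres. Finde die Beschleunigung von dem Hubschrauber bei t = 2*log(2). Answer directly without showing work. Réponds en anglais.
The acceleration at t = 2*log(2) is a = 1/4.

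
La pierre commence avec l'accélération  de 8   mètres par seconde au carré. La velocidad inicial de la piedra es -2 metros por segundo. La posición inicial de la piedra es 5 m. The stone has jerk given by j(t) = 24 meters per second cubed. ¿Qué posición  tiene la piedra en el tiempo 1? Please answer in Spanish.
Partiendo de la sacudida j(t) = 24, tomamos 3 antiderivadas. La integral de la sacudida, con a(0) = 8, da la aceleración: a(t) = 24·t + 8. Tomando ∫a(t)dt y aplicando v(0) = -2, encontramos v(t) = 12·t^2 + 8·t - 2. La antiderivada de la velocidad es la posición. Usando x(0) = 5, obtenemos x(t) = 4·t^3 + 4·t^2 - 2·t + 5. Usando x(t) = 4·t^3 + 4·t^2 - 2·t + 5 y sustituyendo t = 1, encontramos x = 11.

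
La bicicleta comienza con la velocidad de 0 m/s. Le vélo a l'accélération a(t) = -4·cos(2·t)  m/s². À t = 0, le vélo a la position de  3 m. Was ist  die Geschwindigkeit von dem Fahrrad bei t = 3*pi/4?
Wir müssen das Integral unserer Gleichung für die Beschleunigung a(t) = -4·cos(2·t) 1-mal finden. Die Stammfunktion von der Beschleunigung, mit v(0) = 0, ergibt die Geschwindigkeit: v(t) = -2·sin(2·t). Wir haben die Geschwindigkeit v(t) = -2·sin(2·t). Durch Einsetzen von t = 3*pi/4: v(3*pi/4) = 2.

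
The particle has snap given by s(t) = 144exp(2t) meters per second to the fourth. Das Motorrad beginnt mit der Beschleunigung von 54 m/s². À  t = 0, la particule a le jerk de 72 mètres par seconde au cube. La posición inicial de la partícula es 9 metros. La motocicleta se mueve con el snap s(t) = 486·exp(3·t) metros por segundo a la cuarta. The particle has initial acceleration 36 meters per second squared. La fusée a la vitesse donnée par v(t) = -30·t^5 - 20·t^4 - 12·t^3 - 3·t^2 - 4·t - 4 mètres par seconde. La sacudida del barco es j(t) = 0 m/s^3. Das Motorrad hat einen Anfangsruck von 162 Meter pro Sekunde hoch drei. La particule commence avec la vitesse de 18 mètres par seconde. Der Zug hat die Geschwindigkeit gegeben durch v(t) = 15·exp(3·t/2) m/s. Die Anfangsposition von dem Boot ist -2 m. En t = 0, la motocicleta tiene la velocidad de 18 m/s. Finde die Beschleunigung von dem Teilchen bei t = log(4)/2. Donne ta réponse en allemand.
Wir müssen unsere Gleichung für den Snap s(t) = 144·exp(2·t) 2-mal integrieren. Mit ∫s(t)dt und Anwendung von j(0) = 72, finden wir j(t) = 72·exp(2·t). Mit ∫j(t)dt und Anwendung von a(0) = 36, finden wir a(t) = 36·exp(2·t). Wir haben die Beschleunigung a(t) = 36·exp(2·t). Durch Einsetzen von t = log(4)/2: a(log(4)/2) = 144.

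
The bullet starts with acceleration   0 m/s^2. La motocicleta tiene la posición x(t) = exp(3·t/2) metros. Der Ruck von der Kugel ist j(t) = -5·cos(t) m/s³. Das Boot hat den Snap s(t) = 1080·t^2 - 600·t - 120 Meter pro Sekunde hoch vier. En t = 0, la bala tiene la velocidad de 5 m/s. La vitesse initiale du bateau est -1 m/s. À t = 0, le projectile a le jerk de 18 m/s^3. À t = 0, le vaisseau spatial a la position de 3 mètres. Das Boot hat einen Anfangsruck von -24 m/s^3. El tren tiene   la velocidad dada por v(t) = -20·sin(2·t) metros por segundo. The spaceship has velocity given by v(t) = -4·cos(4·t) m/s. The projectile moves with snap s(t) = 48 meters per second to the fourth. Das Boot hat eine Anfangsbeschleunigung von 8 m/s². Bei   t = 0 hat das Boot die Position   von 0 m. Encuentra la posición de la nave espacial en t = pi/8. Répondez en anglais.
To find the answer, we compute 1 integral of v(t) = -4·cos(4·t). The integral of velocity, with x(0) = 3, gives position: x(t) = 3 - sin(4·t). Using x(t) = 3 - sin(4·t) and substituting t = pi/8, we find x = 2.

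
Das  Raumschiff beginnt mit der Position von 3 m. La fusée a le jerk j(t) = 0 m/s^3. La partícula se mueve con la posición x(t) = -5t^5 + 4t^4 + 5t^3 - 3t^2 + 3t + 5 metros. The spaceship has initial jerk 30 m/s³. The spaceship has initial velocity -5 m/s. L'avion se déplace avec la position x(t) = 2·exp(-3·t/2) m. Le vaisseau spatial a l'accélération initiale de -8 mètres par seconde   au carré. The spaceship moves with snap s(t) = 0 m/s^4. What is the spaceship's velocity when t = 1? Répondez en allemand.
Wir müssen die Stammfunktion unserer Gleichung für den Snap s(t) = 0 3-mal finden. Das Integral von dem Snap ist der Ruck. Mit j(0) = 30 erhalten wir j(t) = 30. Die Stammfunktion von dem Ruck ist die Beschleunigung. Mit a(0) = -8 erhalten wir a(t) = 30·t - 8. Die Stammfunktion von der Beschleunigung, mit v(0) = -5, ergibt die Geschwindigkeit: v(t) = 15·t^2 - 8·t - 5. Aus der Gleichung für die Geschwindigkeit v(t) = 15·t^2 - 8·t - 5, setzen wir t = 1 ein und erhalten v = 2.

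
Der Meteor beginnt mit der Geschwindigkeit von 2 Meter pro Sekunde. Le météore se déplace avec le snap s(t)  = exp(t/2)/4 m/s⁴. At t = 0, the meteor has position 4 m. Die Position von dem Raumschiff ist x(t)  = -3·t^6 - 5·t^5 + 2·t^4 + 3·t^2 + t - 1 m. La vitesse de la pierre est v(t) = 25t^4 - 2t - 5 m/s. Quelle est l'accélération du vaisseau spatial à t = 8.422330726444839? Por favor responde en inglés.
Starting from position x(t) = -3·t^6 - 5·t^5 + 2·t^4 + 3·t^2 + t - 1, we take 2 derivatives. The derivative of position gives velocity: v(t) = -18·t^5 - 25·t^4 + 8·t^3 + 6·t + 1. The derivative of velocity gives acceleration: a(t) = -90·t^4 - 100·t^3 + 24·t^2 + 6. We have acceleration a(t) = -90·t^4 - 100·t^3 + 24·t^2 + 6. Substituting t = 8.422330726444839: a(8.422330726444839) = -510903.940649994.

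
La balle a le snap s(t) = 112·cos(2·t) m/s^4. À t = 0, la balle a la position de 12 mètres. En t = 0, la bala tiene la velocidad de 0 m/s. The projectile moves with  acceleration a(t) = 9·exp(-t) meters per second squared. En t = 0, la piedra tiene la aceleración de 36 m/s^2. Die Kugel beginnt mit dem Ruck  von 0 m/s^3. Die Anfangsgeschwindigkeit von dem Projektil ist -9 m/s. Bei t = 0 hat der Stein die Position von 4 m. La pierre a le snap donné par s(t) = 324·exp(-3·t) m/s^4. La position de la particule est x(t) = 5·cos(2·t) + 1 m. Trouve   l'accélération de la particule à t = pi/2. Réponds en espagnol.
Partiendo de la posición x(t) = 5·cos(2·t) + 1, tomamos 2 derivadas. Derivando la posición, obtenemos la velocidad: v(t) = -10·sin(2·t). La derivada de la velocidad da la aceleración: a(t) = -20·cos(2·t). Usando a(t) = -20·cos(2·t) y sustituyendo t = pi/2, encontramos a = 20.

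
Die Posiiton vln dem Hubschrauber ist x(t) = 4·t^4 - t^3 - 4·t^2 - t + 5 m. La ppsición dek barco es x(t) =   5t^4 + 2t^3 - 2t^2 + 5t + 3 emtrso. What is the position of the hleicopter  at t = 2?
From the given position equation x(t) = 4·t^4 - t^3 - 4·t^2 - t + 5, we substitute t = 2 to get x = 43.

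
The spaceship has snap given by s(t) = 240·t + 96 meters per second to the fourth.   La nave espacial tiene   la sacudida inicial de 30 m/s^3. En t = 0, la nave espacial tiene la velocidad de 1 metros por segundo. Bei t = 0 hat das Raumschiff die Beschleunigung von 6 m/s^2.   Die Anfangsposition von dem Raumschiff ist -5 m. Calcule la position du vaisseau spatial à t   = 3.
Nous devons intégrer notre équation du snap s(t) = 240·t + 96 4 fois. La primitive du snap est le jerk. En utilisant j(0) = 30, nous obtenons j(t) = 120·t^2 + 96·t + 30. L'intégrale du jerk, avec a(0) = 6, donne l'accélération: a(t) = 40·t^3 + 48·t^2 + 30·t + 6. La primitive de l'accélération, avec v(0) = 1, donne la vitesse: v(t) = 10·t^4 + 16·t^3 + 15·t^2 + 6·t + 1. La primitive de la vitesse, avec x(0) = -5, donne la position: x(t) = 2·t^5 + 4·t^4 + 5·t^3 + 3·t^2 + t - 5. De l'équation de la position x(t) = 2·t^5 + 4·t^4 + 5·t^3 + 3·t^2 + t - 5, nous substituons t = 3 pour obtenir x = 970.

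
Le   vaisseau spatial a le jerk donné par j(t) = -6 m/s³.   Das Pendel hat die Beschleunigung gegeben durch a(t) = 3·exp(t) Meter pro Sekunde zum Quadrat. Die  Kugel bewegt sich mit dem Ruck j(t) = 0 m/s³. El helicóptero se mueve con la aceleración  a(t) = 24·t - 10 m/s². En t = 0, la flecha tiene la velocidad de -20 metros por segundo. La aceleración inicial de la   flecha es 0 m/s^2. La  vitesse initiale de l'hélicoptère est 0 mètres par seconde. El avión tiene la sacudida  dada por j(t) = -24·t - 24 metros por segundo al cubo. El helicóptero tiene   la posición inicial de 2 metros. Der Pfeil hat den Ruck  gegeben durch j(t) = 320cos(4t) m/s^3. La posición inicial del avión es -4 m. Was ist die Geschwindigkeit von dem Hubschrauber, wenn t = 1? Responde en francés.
Nous devons trouver la primitive de notre équation de l'accélération a(t) = 24·t - 10 1 fois. En prenant ∫a(t)dt et en appliquant v(0) = 0, nous trouvons v(t) = 2·t·(6·t - 5). Nous avons la vitesse v(t) = 2·t·(6·t - 5). En substituant t = 1: v(1) = 2.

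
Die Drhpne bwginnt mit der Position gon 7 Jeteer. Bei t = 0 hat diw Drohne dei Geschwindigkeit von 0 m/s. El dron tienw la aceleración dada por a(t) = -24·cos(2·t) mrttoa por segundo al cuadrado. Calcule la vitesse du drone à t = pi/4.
En partant de l'accélération a(t) = -24·cos(2·t), nous prenons 1 intégrale. La primitive de l'accélération est la vitesse. En utilisant v(0) = 0, nous obtenons v(t) = -12·sin(2·t). De l'équation de la vitesse v(t) = -12·sin(2·t), nous substituons t = pi/4 pour obtenir v = -12.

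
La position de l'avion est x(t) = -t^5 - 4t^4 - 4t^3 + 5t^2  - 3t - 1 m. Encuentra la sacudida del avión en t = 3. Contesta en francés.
Nous devons dériver notre équation de la position x(t) = -t^5 - 4·t^4 - 4·t^3 + 5·t^2 - 3·t - 1 3 fois. En prenant d/dt de x(t), nous trouvons v(t) = -5·t^4 - 16·t^3 - 12·t^2 + 10·t - 3. En dérivant la vitesse, nous obtenons l'accélération: a(t) = -20·t^3 - 48·t^2 - 24·t + 10. En prenant d/dt de a(t), nous trouvons j(t) = -60·t^2 - 96·t - 24. Nous avons le jerk j(t) = -60·t^2 - 96·t - 24. En substituant t = 3: j(3) = -852.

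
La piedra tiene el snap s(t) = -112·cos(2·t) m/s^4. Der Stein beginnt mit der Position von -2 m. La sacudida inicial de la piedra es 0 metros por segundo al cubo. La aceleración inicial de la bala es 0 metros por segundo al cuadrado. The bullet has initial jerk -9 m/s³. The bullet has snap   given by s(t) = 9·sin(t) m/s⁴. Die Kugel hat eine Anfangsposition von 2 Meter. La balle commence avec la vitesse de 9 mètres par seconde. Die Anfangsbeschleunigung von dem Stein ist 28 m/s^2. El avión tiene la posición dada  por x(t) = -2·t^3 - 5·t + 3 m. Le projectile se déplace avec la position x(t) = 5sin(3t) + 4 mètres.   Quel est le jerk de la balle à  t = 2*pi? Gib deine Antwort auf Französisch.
Nous devons intégrer notre équation du snap s(t) = 9·sin(t) 1 fois. La primitive du snap, avec j(0) = -9, donne le jerk: j(t) = -9·cos(t). Nous avons le jerk j(t) = -9·cos(t). En substituant t = 2*pi: j(2*pi) = -9.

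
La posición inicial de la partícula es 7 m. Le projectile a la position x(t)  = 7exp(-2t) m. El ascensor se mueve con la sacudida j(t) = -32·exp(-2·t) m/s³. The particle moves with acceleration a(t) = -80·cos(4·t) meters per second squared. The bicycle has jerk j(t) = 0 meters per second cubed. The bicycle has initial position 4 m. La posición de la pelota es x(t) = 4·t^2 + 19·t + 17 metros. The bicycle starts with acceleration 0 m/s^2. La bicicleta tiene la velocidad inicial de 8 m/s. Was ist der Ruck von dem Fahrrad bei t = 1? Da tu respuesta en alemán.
Aus der Gleichung für den Ruck j(t) = 0, setzen wir t = 1 ein und erhalten j = 0.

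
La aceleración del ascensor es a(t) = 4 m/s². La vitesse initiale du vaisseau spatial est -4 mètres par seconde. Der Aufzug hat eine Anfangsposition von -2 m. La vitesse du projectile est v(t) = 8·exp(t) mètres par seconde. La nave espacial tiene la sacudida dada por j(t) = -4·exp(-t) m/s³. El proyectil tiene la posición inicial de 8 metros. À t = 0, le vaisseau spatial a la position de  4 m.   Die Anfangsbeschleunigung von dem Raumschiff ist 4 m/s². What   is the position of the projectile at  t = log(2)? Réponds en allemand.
Wir müssen das Integral unserer Gleichung für die Geschwindigkeit v(t) = 8·exp(t) 1-mal finden. Das Integral von der Geschwindigkeit ist die Position. Mit x(0) = 8 erhalten wir x(t) = 8·exp(t). Aus der Gleichung für die Position x(t) = 8·exp(t), setzen wir t = log(2) ein und erhalten x = 16.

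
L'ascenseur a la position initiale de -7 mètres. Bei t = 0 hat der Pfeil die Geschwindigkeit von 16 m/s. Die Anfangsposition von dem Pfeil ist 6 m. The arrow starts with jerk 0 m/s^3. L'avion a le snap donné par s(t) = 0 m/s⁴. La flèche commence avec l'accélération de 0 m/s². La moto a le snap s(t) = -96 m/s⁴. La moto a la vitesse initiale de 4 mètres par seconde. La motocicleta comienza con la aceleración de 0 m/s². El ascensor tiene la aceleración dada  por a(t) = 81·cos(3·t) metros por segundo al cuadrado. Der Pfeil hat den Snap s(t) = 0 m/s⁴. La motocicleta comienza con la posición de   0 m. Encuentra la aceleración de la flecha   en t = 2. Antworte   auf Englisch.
To solve this, we need to take 2 integrals of our snap equation s(t) = 0. The antiderivative of snap, with j(0) = 0, gives jerk: j(t) = 0. Finding the antiderivative of j(t) and using a(0) = 0: a(t) = 0. We have acceleration a(t) = 0. Substituting t = 2: a(2) = 0.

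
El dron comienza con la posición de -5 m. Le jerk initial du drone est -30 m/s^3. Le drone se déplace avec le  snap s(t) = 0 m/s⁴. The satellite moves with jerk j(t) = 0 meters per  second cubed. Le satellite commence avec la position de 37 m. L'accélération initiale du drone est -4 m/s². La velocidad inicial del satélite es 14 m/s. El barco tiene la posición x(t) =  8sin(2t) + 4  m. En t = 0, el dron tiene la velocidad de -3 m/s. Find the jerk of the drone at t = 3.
To find the answer, we compute 1 antiderivative of s(t) = 0. Finding the antiderivative of s(t) and using j(0) = -30: j(t) = -30. Using j(t) = -30 and substituting t = 3, we find j = -30.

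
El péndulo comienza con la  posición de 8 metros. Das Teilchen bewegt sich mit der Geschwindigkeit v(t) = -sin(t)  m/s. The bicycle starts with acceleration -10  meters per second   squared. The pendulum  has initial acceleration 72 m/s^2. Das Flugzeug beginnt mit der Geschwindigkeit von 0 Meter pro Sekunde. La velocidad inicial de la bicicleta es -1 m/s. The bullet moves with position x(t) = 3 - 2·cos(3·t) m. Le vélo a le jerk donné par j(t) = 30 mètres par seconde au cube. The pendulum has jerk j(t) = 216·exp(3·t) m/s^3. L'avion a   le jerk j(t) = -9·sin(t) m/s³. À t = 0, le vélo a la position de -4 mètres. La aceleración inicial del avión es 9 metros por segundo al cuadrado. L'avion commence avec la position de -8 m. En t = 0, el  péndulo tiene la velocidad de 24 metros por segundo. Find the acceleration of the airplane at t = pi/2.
Starting from jerk j(t) = -9·sin(t), we take 1 antiderivative. Finding the integral of j(t) and using a(0) = 9: a(t) = 9·cos(t). We have acceleration a(t) = 9·cos(t). Substituting t = pi/2: a(pi/2) = 0.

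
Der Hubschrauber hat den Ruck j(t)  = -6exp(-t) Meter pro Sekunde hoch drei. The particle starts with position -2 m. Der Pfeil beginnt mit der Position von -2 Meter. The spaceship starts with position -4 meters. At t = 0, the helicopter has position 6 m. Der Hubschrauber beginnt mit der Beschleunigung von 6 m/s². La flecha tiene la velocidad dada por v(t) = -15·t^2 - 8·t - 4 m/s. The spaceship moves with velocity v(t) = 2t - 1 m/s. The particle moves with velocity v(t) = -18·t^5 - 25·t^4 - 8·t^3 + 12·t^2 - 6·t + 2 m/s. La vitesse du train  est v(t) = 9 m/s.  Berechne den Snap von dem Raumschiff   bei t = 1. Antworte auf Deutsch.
Wir müssen unsere Gleichung für die Geschwindigkeit v(t) = 2·t - 1 3-mal ableiten. Durch Ableiten von der Geschwindigkeit erhalten wir die Beschleunigung: a(t) = 2. Mit d/dt von a(t) finden wir j(t) = 0. Mit d/dt von j(t) finden wir s(t) = 0. Wir haben den Snap s(t) = 0. Durch Einsetzen von t = 1: s(1) = 0.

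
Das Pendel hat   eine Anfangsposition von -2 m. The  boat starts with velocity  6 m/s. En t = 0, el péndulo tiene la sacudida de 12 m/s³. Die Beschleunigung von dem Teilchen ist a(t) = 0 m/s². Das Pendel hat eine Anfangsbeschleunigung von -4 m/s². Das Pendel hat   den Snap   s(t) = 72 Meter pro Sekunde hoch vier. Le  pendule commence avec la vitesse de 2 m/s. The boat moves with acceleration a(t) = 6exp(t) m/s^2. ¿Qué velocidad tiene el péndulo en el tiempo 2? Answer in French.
Nous devons trouver l'intégrale de notre équation du snap s(t) = 72 3 fois. En prenant ∫s(t)dt et en appliquant j(0) = 12, nous trouvons j(t) = 72·t + 12. L'intégrale du jerk est l'accélération. En utilisant a(0) = -4, nous obtenons a(t) = 36·t^2 + 12·t - 4. En prenant ∫a(t)dt et en appliquant v(0) = 2, nous trouvons v(t) = 12·t^3 + 6·t^2 - 4·t + 2. En utilisant v(t) = 12·t^3 + 6·t^2 - 4·t + 2 et en substituant t = 2, nous trouvons v = 114.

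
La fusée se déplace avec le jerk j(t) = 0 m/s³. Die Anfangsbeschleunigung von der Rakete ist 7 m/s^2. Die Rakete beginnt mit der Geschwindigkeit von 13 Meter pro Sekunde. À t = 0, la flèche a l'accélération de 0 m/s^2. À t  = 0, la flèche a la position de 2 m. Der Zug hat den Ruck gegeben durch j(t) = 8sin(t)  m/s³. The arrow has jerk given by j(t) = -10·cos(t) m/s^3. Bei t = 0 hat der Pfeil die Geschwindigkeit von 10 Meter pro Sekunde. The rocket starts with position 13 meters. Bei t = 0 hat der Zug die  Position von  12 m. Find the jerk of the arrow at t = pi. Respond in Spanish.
Usando j(t) = -10·cos(t) y sustituyendo t = pi, encontramos j = 10.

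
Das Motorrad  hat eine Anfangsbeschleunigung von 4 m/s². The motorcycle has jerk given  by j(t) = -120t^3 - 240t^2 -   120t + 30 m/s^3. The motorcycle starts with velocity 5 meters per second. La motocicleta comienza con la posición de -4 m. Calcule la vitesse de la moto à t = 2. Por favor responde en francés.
Nous devons trouver la primitive de notre équation du jerk j(t) = -120·t^3 - 240·t^2 - 120·t + 30 2 fois. L'intégrale du jerk, avec a(0) = 4, donne l'accélération: a(t) = -30·t^4 - 80·t^3 - 60·t^2 + 30·t + 4. La primitive de l'accélération, avec v(0) = 5, donne la vitesse: v(t) = -6·t^5 - 20·t^4 - 20·t^3 + 15·t^2 + 4·t + 5. En utilisant v(t) = -6·t^5 - 20·t^4 - 20·t^3 + 15·t^2 + 4·t + 5 et en substituant t = 2, nous trouvons v = -599.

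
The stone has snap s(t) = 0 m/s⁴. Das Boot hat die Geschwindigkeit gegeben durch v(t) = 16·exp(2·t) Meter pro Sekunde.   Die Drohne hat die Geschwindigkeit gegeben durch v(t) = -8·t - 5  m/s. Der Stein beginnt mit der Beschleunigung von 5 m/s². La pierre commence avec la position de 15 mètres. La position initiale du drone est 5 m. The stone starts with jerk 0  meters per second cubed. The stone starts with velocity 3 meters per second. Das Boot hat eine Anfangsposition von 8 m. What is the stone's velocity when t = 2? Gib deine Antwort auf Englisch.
We must find the integral of our snap equation s(t) = 0 3 times. The integral of snap, with j(0) = 0, gives jerk: j(t) = 0. The integral of jerk, with a(0) = 5, gives acceleration: a(t) = 5. Taking ∫a(t)dt and applying v(0) = 3, we find v(t) = 5·t + 3. Using v(t) = 5·t + 3 and substituting t = 2, we find v = 13.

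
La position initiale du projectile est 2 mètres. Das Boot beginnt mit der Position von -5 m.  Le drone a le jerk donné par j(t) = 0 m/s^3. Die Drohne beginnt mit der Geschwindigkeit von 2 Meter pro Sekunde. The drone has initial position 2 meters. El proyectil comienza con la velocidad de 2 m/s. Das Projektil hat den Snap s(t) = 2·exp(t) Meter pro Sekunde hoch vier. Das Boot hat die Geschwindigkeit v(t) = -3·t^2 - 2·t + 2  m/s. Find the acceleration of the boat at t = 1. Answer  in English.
To solve this, we need to take 1 derivative of our velocity equation v(t) = -3·t^2 - 2·t + 2. The derivative of velocity gives acceleration: a(t) = -6·t - 2. From the given acceleration equation a(t) = -6·t - 2, we substitute t = 1 to get a = -8.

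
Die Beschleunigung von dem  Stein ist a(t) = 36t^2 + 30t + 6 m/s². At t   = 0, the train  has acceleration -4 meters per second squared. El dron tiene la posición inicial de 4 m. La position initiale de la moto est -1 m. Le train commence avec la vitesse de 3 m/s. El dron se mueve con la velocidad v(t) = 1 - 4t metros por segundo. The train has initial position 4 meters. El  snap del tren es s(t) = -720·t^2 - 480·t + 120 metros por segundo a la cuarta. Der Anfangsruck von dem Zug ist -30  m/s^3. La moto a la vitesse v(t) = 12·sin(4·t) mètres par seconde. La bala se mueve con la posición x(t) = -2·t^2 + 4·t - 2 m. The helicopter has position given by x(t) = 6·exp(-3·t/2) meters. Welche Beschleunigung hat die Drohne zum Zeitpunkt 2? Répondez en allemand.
Wir müssen unsere Gleichung für die Geschwindigkeit v(t) = 1 - 4·t 1-mal ableiten. Die Ableitung von der Geschwindigkeit ergibt die Beschleunigung: a(t) = -4. Wir haben die Beschleunigung a(t) = -4. Durch Einsetzen von t = 2: a(2) = -4.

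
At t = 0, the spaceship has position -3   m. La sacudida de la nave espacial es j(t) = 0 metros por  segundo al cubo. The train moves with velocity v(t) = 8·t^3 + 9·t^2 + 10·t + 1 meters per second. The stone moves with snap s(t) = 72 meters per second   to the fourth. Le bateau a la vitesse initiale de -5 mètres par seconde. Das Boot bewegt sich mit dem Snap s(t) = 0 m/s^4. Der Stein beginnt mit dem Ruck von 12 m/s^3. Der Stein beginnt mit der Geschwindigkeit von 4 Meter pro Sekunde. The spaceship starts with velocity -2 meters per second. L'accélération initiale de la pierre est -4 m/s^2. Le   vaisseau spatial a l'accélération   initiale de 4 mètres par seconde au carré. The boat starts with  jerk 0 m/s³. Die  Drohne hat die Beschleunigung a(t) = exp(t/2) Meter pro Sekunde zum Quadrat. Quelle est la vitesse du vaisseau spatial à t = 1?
Pour résoudre ceci, nous devons prendre 2 primitives de notre équation du jerk j(t) = 0. En intégrant le jerk et en utilisant la condition initiale a(0) = 4, nous obtenons a(t) = 4. En intégrant l'accélération et en utilisant la condition initiale v(0) = -2, nous obtenons v(t) = 4·t - 2. Nous avons la vitesse v(t) = 4·t - 2. En substituant t = 1: v(1) = 2.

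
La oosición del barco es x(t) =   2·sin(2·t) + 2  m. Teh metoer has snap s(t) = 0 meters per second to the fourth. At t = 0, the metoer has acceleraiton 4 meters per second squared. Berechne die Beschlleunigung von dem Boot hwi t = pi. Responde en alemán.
Um dies zu lösen, müssen wir 2 Ableitungen unserer Gleichung für die Position x(t) = 2·sin(2·t) + 2 nehmen. Mit d/dt von x(t) finden wir v(t) = 4·cos(2·t). Mit d/dt von v(t) finden wir a(t) = -8·sin(2·t). Aus der Gleichung für die Beschleunigung a(t) = -8·sin(2·t), setzen wir t = pi ein und erhalten a = 0.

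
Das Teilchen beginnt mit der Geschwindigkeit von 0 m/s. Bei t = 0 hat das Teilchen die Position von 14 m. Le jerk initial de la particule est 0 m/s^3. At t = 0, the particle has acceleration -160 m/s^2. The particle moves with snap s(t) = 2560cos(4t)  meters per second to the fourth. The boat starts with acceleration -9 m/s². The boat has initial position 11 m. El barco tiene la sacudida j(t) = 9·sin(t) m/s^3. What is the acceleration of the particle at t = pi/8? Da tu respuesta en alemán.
Ausgehend von dem Snap s(t) = 2560·cos(4·t), nehmen wir 2 Integrale. Mit ∫s(t)dt und Anwendung von j(0) = 0, finden wir j(t) = 640·sin(4·t). Die Stammfunktion von dem Ruck ist die Beschleunigung. Mit a(0) = -160 erhalten wir a(t) = -160·cos(4·t). Wir haben die Beschleunigung a(t) = -160·cos(4·t). Durch Einsetzen von t = pi/8: a(pi/8) = 0.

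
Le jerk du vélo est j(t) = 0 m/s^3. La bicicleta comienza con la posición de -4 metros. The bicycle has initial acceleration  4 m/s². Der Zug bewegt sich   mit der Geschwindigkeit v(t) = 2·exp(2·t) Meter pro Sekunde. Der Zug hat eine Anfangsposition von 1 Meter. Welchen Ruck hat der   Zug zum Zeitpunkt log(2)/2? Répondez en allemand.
Um dies zu lösen, müssen wir 2 Ableitungen unserer Gleichung für die Geschwindigkeit v(t) = 2·exp(2·t) nehmen. Mit d/dt von v(t) finden wir a(t) = 4·exp(2·t). Die Ableitung von der Beschleunigung ergibt den Ruck: j(t) = 8·exp(2·t). Mit j(t) = 8·exp(2·t) und Einsetzen von t = log(2)/2, finden wir j = 16.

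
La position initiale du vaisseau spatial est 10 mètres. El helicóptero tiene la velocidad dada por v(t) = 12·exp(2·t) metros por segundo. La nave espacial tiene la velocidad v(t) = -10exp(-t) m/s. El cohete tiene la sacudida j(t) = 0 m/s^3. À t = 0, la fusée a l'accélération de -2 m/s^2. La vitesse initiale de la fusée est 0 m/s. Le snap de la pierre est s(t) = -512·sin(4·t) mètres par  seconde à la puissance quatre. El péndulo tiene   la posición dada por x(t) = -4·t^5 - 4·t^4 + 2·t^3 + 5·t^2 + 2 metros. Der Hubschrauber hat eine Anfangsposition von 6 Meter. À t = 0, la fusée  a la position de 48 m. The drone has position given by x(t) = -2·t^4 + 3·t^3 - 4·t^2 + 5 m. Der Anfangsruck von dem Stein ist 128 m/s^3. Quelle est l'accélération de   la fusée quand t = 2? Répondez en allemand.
Wir müssen unsere Gleichung für den Ruck j(t) = 0 1-mal integrieren. Die Stammfunktion von dem Ruck ist die Beschleunigung. Mit a(0) = -2 erhalten wir a(t) = -2. Aus der Gleichung für die Beschleunigung a(t) = -2, setzen wir t = 2 ein und erhalten a = -2.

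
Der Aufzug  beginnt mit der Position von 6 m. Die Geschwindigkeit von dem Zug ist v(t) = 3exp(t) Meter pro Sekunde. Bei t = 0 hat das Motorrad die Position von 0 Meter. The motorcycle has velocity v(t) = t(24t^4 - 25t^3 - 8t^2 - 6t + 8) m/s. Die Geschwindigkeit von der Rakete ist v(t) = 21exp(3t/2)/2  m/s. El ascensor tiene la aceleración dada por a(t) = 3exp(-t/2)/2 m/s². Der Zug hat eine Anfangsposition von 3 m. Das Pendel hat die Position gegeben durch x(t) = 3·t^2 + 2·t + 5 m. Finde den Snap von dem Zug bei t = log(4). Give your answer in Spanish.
Partiendo de la velocidad v(t) = 3·exp(t), tomamos 3 derivadas. La derivada de la velocidad da la aceleración: a(t) = 3·exp(t). La derivada de la aceleración da la sacudida: j(t) = 3·exp(t). Tomando d/dt de j(t), encontramos s(t) = 3·exp(t). De la ecuación del snap s(t) = 3·exp(t), sustituimos t = log(4) para obtener s = 12.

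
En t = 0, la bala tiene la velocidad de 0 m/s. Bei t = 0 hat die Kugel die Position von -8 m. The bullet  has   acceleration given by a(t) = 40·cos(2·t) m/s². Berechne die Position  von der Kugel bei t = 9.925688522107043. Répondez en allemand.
Um dies zu lösen, müssen wir 2 Integrale unserer Gleichung für die Beschleunigung a(t) = 40·cos(2·t) finden. Die Stammfunktion von der Beschleunigung, mit v(0) = 0, ergibt die Geschwindigkeit: v(t) = 20·sin(2·t). Die Stammfunktion von der Geschwindigkeit ist die Position. Mit x(0) = -8 erhalten wir x(t) = 2 - 10·cos(2·t). Aus der Gleichung für die Position x(t) = 2 - 10·cos(2·t), setzen wir t = 9.925688522107043 ein und erhalten x = -3.38768988871365.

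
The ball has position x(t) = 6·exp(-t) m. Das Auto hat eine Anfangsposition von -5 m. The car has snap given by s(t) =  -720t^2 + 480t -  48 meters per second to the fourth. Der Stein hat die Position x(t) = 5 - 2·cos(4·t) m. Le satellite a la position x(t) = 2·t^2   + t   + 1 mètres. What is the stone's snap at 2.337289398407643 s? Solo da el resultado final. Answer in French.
Le snap à t = 2.337289398407643 est s = 510.536776857773.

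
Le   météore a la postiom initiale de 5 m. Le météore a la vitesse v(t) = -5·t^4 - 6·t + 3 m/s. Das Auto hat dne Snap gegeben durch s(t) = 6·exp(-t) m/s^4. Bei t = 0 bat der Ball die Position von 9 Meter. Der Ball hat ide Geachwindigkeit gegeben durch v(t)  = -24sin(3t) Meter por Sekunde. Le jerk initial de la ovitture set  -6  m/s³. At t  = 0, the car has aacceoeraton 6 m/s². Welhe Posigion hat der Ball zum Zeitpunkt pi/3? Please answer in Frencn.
Nous devons trouver la primitive de notre équation de la vitesse v(t) = -24·sin(3·t) 1 fois. En prenant ∫v(t)dt et en appliquant x(0) = 9, nous trouvons x(t) = 8·cos(3·t) + 1. En utilisant x(t) = 8·cos(3·t) + 1 et en substituant t = pi/3, nous trouvons x = -7.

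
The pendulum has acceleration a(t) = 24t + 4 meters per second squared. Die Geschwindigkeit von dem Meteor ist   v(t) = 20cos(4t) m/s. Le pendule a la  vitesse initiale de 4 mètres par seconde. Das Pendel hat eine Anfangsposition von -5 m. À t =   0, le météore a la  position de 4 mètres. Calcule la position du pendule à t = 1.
En partant de l'accélération a(t) = 24·t + 4, nous prenons 2 intégrales. L'intégrale de l'accélération, avec v(0) = 4, donne la vitesse: v(t) = 12·t^2 + 4·t + 4. L'intégrale de la vitesse, avec x(0) = -5, donne la position: x(t) = 4·t^3 + 2·t^2 + 4·t - 5. Nous avons la position x(t) = 4·t^3 + 2·t^2 + 4·t - 5. En substituant t = 1: x(1) = 5.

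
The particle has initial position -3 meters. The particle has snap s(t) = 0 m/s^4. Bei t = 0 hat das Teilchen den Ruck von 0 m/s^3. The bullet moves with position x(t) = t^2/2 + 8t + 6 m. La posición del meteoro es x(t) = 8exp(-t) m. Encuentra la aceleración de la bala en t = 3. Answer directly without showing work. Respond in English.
The answer is 1.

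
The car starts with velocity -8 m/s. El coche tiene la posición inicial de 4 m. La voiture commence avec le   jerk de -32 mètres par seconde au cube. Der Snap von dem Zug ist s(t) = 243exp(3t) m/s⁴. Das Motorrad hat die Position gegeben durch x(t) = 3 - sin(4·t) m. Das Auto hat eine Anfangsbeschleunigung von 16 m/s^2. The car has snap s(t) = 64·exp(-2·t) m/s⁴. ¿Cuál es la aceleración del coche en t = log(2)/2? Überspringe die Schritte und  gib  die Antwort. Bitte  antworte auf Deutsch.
Die Antwort ist 8.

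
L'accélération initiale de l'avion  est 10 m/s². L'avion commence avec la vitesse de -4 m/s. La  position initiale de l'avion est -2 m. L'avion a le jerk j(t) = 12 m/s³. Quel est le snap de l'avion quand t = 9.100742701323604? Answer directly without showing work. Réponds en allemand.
s(9.100742701323604) = 0.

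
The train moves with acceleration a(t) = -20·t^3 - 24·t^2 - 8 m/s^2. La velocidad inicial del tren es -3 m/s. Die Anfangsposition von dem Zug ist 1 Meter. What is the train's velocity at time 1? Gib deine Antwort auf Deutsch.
Wir müssen unsere Gleichung für die Beschleunigung a(t) = -20·t^3 - 24·t^2 - 8 1-mal integrieren. Mit ∫a(t)dt und Anwendung von v(0) = -3, finden wir v(t) = -5·t^4 - 8·t^3 - 8·t - 3. Wir haben die Geschwindigkeit v(t) = -5·t^4 - 8·t^3 - 8·t - 3. Durch Einsetzen von t = 1: v(1) = -24.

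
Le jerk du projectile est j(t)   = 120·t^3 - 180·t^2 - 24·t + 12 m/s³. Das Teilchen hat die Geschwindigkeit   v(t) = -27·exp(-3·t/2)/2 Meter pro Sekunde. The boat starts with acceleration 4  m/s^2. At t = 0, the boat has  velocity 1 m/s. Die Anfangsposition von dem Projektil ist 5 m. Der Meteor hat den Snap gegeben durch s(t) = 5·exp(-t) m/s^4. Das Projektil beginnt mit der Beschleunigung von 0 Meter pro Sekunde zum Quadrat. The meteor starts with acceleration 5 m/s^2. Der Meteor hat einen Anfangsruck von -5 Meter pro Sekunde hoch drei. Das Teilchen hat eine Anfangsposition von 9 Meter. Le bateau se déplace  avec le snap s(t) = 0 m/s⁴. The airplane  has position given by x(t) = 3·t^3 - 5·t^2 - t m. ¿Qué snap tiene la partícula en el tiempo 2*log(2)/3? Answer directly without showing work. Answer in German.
Der Snap bei t = 2*log(2)/3 ist s = 729/32.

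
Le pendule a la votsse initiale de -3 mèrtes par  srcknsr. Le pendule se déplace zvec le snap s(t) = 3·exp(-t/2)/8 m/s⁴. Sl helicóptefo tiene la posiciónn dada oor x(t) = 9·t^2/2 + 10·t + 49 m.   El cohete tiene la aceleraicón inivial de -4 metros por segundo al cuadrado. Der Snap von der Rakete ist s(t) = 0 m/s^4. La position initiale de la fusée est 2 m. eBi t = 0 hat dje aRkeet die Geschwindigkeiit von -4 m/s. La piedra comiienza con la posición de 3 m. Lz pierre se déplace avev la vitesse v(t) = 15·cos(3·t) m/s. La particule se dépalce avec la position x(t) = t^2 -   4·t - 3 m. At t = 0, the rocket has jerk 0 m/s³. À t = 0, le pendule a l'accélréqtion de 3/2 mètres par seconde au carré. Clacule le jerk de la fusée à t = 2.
Nous devons intégrer notre équation du snap s(t) = 0 1 fois. En intégrant le snap et en utilisant la condition initiale j(0) = 0, nous obtenons j(t) = 0. De l'équation du jerk j(t) = 0, nous substituons t = 2 pour obtenir j = 0.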